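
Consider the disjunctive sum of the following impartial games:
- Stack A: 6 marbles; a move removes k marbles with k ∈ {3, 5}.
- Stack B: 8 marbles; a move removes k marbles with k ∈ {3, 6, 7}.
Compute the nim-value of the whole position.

Build the Grundy sequence for stack A with g(k) = mex{g(k−s) : s ∈ {3, 5}, s ≤ k}:
g(0) = mex{} = 0
g(1) = mex{} = 0
g(2) = mex{} = 0
g(3) = mex{0} = 1
g(4) = mex{0} = 1
g(5) = mex{0} = 1
g(6) = mex{0,1} = 2
So g(6) = 2.
Grundy values for stack B (subtraction set {3, 6, 7}):
g(0) = mex{} = 0
g(1) = mex{} = 0
g(2) = mex{} = 0
g(3) = mex{0} = 1
g(4) = mex{0} = 1
g(5) = mex{0} = 1
g(6) = mex{0,1} = 2
g(7) = mex{0,1} = 2
g(8) = mex{0,1} = 2
So g(8) = 2.
The value of a disjunctive sum is the nim-sum of the parts.
Combined value = 2 XOR 2 = 0.

0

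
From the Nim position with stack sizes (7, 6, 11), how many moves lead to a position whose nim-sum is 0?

1

Compute the nim-sum pairwise:
7 ^ 6 = 1
1 ^ 11 = 10
The overall nim-sum is X = 10. A stack of size p has a winning move iff p XOR X < p (reduce it to p XOR X).
  7: 7 XOR 10 = 13 ≥ 7 — no move.
  6: 6 XOR 10 = 12 ≥ 6 — no move.
  11: 11 XOR 10 = 1 < 11 — winning move (to 1).
That gives 1 winning move.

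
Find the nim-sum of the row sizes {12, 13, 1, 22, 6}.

Compute the nim-sum pairwise:
12 ^ 13 = 1
1 ^ 1 = 0
0 ^ 22 = 22
22 ^ 6 = 16

16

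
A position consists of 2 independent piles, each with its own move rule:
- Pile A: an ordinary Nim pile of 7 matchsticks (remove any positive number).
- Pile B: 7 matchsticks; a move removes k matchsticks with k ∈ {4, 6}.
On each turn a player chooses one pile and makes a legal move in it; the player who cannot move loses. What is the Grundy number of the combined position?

6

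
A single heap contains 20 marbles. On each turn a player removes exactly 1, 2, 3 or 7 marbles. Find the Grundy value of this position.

0

Grundy values for subtraction set {1, 2, 3, 7}:
k:     0  1  2  3  4  5  6  7  8  9 10 11 12 13 14 15 16 17 18 19 20
g(k):  0  1  2  3  0  1  2  3  0  1  2  3  0  1  2  3  0  1  2  3  0
So g(20) = 0.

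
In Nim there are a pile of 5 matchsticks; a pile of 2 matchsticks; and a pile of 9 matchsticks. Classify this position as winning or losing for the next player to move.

Winning position

Nim-sum: 5 ⊕ 2 ⊕ 9 = 14.
The nim-sum is 14 ≠ 0, so this is an N-position: the player to move can win.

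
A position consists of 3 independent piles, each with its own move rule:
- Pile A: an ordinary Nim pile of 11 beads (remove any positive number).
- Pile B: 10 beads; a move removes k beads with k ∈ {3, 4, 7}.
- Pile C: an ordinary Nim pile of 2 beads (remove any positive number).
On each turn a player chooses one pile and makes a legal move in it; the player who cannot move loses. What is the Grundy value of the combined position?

9

Pile A is a plain Nim pile of size 11, so its Grundy value is 11.
For pile B, compute g(0), g(1), … with moves {3, 4, 7}:
k:     0  1  2  3  4  5  6  7  8  9 10
g(k):  0  0  0  1  1  1  2  2  2  3  0
So g(10) = 0.
Pile C is a plain Nim pile of size 2, so its Grundy value is 2.
The value of a disjunctive sum is the nim-sum of the parts.
Combined value = 11 ⊕ 0 ⊕ 2 = 9.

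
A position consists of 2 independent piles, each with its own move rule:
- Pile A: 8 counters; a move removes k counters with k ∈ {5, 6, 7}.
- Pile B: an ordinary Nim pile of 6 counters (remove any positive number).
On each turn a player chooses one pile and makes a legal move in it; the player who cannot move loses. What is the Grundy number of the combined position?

7

For pile A, compute g(0), g(1), … with moves {5, 6, 7}:
g(0) = mex{} = 0
g(1) = mex{} = 0
g(2) = mex{} = 0
g(3) = mex{} = 0
g(4) = mex{} = 0
g(5) = mex{0} = 1
g(6) = mex{0} = 1
g(7) = mex{0} = 1
g(8) = mex{0} = 1
So g(8) = 1.
Pile B is a plain Nim pile of size 6, so its Grundy value is 6.
The value of a disjunctive sum is the nim-sum of the parts.
Combined value = 1 XOR 6 = 7.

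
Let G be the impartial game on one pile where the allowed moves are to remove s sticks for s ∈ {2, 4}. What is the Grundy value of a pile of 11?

2

Grundy values for subtraction set {2, 4}:
g(0) = mex{} = 0
g(1) = mex{} = 0
g(2) = mex{0} = 1
g(3) = mex{0} = 1
g(4) = mex{0,1} = 2
g(5) = mex{0,1} = 2
g(6) = mex{1,2} = 0
g(7) = mex{1,2} = 0
g(8) = mex{0,2} = 1
g(9) = mex{0,2} = 1
g(10) = mex{0,1} = 2
g(11) = mex{0,1} = 2
So g(11) = 2.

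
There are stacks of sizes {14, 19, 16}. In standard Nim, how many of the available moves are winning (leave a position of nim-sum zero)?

Nim-sum: 14 ^ 19 ^ 16 = 13.
The overall nim-sum is X = 13. A stack of size p has a winning move iff p XOR X < p (reduce it to p XOR X).
  14: 14 XOR 13 = 3 < 14 — winning move (to 3).
  19: 19 XOR 13 = 30 ≥ 19 — no move.
  16: 16 XOR 13 = 29 ≥ 16 — no move.
That gives 1 winning move.

1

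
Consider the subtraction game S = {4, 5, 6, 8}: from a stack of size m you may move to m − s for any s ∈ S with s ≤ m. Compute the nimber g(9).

Build the Grundy sequence with g(k) = mex{g(k−s) : s ∈ {4, 5, 6, 8}, s ≤ k}:
k:     0  1  2  3  4  5  6  7  8  9
g(k):  0  0  0  0  1  1  1  1  2  2
So g(9) = 2.

2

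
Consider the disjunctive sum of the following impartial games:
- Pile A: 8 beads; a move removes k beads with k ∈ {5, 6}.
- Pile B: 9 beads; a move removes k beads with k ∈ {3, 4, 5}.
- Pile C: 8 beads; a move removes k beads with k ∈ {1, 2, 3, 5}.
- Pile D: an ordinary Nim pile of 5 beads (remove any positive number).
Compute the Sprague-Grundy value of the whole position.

4

Build the Grundy sequence for pile A with g(k) = mex{g(k−s) : s ∈ {5, 6}, s ≤ k}:
k:     0  1  2  3  4  5  6  7  8
g(k):  0  0  0  0  0  1  1  1  1
So g(8) = 1.
Build the Grundy sequence for pile B with g(k) = mex{g(k−s) : s ∈ {3, 4, 5}, s ≤ k}:
g(0) = mex{} = 0
g(1) = mex{} = 0
g(2) = mex{} = 0
g(3) = mex{0} = 1
g(4) = mex{0} = 1
g(5) = mex{0} = 1
g(6) = mex{0,1} = 2
g(7) = mex{0,1} = 2
g(8) = mex{1} = 0
g(9) = mex{1,2} = 0
So g(9) = 0.
For pile C, compute g(0), g(1), … with moves {1, 2, 3, 5}:
g(0) = mex{} = 0
g(1) = mex{0} = 1
g(2) = mex{0,1} = 2
g(3) = mex{0,1,2} = 3
g(4) = mex{1,2,3} = 0
g(5) = mex{0,2,3} = 1
g(6) = mex{0,1,3} = 2
g(7) = mex{0,1,2} = 3
g(8) = mex{1,2,3} = 0
So g(8) = 0.
Pile D is a plain Nim pile of size 5, so its Grundy value is 5.
By the Sprague-Grundy theorem, the Grundy value of a sum of independent games is the XOR of the component values.
Combined value = 1 ⊕ 0 ⊕ 0 ⊕ 5 = 4.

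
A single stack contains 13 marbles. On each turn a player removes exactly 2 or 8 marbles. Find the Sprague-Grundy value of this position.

Grundy values for subtraction set {2, 8}:
k:     0  1  2  3  4  5  6  7  8  9 10 11 12 13
g(k):  0  0  1  1  0  0  1  1  2  2  0  0  1  1
So g(13) = 1.

1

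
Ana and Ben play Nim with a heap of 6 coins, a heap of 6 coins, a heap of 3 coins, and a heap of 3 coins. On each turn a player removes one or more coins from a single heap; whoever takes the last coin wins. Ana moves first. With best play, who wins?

In binary:
  110  (6)
  110  (6)
  011  (3)
  011  (3)
  ---
  000  (0)
The nim-sum is 0, so this is a P-position: the player to move is in a losing position under optimal play; Ana is about to move from it and so loses — Ben wins.

Ben wins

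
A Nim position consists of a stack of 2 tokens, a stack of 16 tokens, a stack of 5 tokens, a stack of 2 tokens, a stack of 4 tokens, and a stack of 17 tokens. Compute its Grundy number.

Write each in binary and XOR column by column:
  00010  (2)
  10000  (16)
  00101  (5)
  00010  (2)
  00100  (4)
  10001  (17)
  -----
  00000  (0)

0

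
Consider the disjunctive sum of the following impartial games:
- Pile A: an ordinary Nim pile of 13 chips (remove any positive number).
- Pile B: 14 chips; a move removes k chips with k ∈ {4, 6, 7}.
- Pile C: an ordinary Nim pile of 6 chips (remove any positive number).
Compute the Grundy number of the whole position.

11

Pile A is a plain Nim pile of size 13, so its Grundy value is 13.
For pile B, compute g(0), g(1), … with moves {4, 6, 7}:
g(0) = mex{} = 0
g(1) = mex{} = 0
g(2) = mex{} = 0
g(3) = mex{} = 0
g(4) = mex{0} = 1
g(5) = mex{0} = 1
g(6) = mex{0} = 1
g(7) = mex{0} = 1
g(8) = mex{0,1} = 2
g(9) = mex{0,1} = 2
g(10) = mex{0,1} = 2
g(11) = mex{1} = 0
g(12) = mex{1,2} = 0
g(13) = mex{1,2} = 0
g(14) = mex{1,2} = 0
So g(14) = 0.
Pile C is a plain Nim pile of size 6, so its Grundy value is 6.
The value of a disjunctive sum is the nim-sum of the parts.
Combined value = 13 ⊕ 0 ⊕ 6 = 11.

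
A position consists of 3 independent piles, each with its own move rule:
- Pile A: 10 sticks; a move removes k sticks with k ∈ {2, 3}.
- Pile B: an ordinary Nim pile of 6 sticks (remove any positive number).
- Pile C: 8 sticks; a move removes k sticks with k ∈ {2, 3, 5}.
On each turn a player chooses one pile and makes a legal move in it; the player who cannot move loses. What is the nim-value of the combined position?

6

Build the Grundy sequence for pile A with g(k) = mex{g(k−s) : s ∈ {2, 3}, s ≤ k}:
g(0) = mex{} = 0
g(1) = mex{} = 0
g(2) = mex{0} = 1
g(3) = mex{0} = 1
g(4) = mex{0,1} = 2
g(5) = mex{1} = 0
g(6) = mex{1,2} = 0
g(7) = mex{0,2} = 1
g(8) = mex{0} = 1
g(9) = mex{0,1} = 2
g(10) = mex{1} = 0
So g(10) = 0.
Pile B is a plain Nim pile of size 6, so its Grundy value is 6.
Grundy values for pile C (subtraction set {2, 3, 5}):
g(0) = mex{} = 0
g(1) = mex{} = 0
g(2) = mex{0} = 1
g(3) = mex{0} = 1
g(4) = mex{0,1} = 2
g(5) = mex{0,1} = 2
g(6) = mex{0,1,2} = 3
g(7) = mex{1,2} = 0
g(8) = mex{1,2,3} = 0
So g(8) = 0.
The value of a disjunctive sum is the nim-sum of the parts.
Combined value = 0 ⊕ 6 ⊕ 0 = 6.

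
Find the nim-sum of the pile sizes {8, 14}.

6

Nim-sum: 8 ⊕ 14 = 6.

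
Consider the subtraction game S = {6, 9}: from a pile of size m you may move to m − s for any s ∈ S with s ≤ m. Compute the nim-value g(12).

2

Grundy values for subtraction set {6, 9}:
g(0) = mex{} = 0
g(1) = mex{} = 0
g(2) = mex{} = 0
g(3) = mex{} = 0
g(4) = mex{} = 0
g(5) = mex{} = 0
g(6) = mex{0} = 1
g(7) = mex{0} = 1
g(8) = mex{0} = 1
g(9) = mex{0} = 1
g(10) = mex{0} = 1
g(11) = mex{0} = 1
g(12) = mex{0,1} = 2
So g(12) = 2.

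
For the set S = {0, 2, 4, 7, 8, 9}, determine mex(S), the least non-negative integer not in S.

0 is in the set but 1 is not, so the mex is 1.

1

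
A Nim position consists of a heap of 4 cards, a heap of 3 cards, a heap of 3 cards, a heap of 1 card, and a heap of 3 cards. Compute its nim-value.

Write each in binary and XOR column by column:
  100  (4)
  011  (3)
  011  (3)
  001  (1)
  011  (3)
  ---
  110  (6)

6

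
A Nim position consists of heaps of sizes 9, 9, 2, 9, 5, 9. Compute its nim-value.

7

In binary:
  1001  (9)
  1001  (9)
  0010  (2)
  1001  (9)
  0101  (5)
  1001  (9)
  ----
  0111  (7)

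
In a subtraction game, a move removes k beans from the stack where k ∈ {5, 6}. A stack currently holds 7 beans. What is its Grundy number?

1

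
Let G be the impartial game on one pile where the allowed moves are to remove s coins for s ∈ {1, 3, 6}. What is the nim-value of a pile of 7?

Build the Grundy sequence with g(k) = mex{g(k−s) : s ∈ {1, 3, 6}, s ≤ k}:
g(0) = mex{} = 0
g(1) = mex{0} = 1
g(2) = mex{1} = 0
g(3) = mex{0} = 1
g(4) = mex{1} = 0
g(5) = mex{0} = 1
g(6) = mex{0,1} = 2
g(7) = mex{0,1,2} = 3
So g(7) = 3.

3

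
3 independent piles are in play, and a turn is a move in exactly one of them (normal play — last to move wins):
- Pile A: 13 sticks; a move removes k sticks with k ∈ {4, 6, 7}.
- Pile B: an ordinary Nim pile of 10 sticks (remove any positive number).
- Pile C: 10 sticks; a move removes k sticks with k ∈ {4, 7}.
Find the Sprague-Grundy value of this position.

8

Grundy values for pile A (subtraction set {4, 6, 7}):
k:     0  1  2  3  4  5  6  7  8  9 10 11 12 13
g(k):  0  0  0  0  1  1  1  1  2  2  2  0  0  0
So g(13) = 0.
Pile B is a plain Nim pile of size 10, so its Grundy value is 10.
Build the Grundy sequence for pile C with g(k) = mex{g(k−s) : s ∈ {4, 7}, s ≤ k}:
k:     0  1  2  3  4  5  6  7  8  9 10
g(k):  0  0  0  0  1  1  1  1  2  2  2
So g(10) = 2.
By the Sprague-Grundy theorem, the Grundy value of a sum of independent games is the XOR of the component values.
Combined value = 0 XOR 10 XOR 2 = 8.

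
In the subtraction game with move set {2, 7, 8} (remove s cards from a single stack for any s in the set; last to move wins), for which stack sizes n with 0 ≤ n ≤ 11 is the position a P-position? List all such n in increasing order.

0, 1, 4, 5, 10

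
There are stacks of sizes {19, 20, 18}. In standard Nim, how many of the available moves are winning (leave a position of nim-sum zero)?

3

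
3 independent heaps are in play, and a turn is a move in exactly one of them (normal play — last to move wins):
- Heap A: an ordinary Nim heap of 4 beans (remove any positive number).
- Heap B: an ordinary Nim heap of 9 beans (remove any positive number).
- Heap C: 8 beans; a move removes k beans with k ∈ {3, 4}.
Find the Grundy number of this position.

Heap A is a plain Nim heap of size 4, so its Grundy value is 4.
Heap B is a plain Nim heap of size 9, so its Grundy value is 9.
Build the Grundy sequence for heap C with g(k) = mex{g(k−s) : s ∈ {3, 4}, s ≤ k}:
k:     0  1  2  3  4  5  6  7  8
g(k):  0  0  0  1  1  1  2  0  0
So g(8) = 0.
By the Sprague-Grundy theorem, the Grundy value of a sum of independent games is the XOR of the component values.
Combined value = 4 ⊕ 9 ⊕ 0 = 13.

13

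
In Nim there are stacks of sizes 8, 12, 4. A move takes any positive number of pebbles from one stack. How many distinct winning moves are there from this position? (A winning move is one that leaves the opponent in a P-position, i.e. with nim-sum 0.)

0

Compute the nim-sum pairwise:
8 ⊕ 12 = 4
4 ⊕ 4 = 0
The nim-sum is already 0, so every move leaves a nonzero nim-sum — there are no winning moves.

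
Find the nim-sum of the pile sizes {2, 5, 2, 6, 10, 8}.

1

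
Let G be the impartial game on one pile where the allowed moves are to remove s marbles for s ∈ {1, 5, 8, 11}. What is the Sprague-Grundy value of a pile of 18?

0

Build the Grundy sequence with g(k) = mex{g(k−s) : s ∈ {1, 5, 8, 11}, s ≤ k}:
k:     0  1  2  3  4  5  6  7  8  9 10 11 12 13 14 15 16 17 18
g(k):  0  1  0  1  0  1  0  1  2  3  2  3  2  3  2  3  0  1  0
So g(18) = 0.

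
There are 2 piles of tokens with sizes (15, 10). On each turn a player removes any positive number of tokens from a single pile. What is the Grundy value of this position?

5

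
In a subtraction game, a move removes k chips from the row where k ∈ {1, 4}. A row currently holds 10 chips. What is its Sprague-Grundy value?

Grundy values for subtraction set {1, 4}:
g(0) = mex{} = 0
g(1) = mex{0} = 1
g(2) = mex{1} = 0
g(3) = mex{0} = 1
g(4) = mex{0,1} = 2
g(5) = mex{1,2} = 0
g(6) = mex{0} = 1
g(7) = mex{1} = 0
g(8) = mex{0,2} = 1
g(9) = mex{0,1} = 2
g(10) = mex{1,2} = 0
So g(10) = 0.

0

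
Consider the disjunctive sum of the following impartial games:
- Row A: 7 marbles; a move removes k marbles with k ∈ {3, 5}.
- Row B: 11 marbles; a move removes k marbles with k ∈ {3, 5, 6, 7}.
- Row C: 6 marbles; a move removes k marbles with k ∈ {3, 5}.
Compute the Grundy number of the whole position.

0

Grundy values for row A (subtraction set {3, 5}):
g(0) = mex{} = 0
g(1) = mex{} = 0
g(2) = mex{} = 0
g(3) = mex{0} = 1
g(4) = mex{0} = 1
g(5) = mex{0} = 1
g(6) = mex{0,1} = 2
g(7) = mex{0,1} = 2
So g(7) = 2.
Build the Grundy sequence for row B with g(k) = mex{g(k−s) : s ∈ {3, 5, 6, 7}, s ≤ k}:
g(0) = mex{} = 0
g(1) = mex{} = 0
g(2) = mex{} = 0
g(3) = mex{0} = 1
g(4) = mex{0} = 1
g(5) = mex{0} = 1
g(6) = mex{0,1} = 2
g(7) = mex{0,1} = 2
g(8) = mex{0,1} = 2
g(9) = mex{0,1,2} = 3
g(10) = mex{1,2} = 0
g(11) = mex{1,2} = 0
So g(11) = 0.
Build the Grundy sequence for row C with g(k) = mex{g(k−s) : s ∈ {3, 5}, s ≤ k}:
g(0) = mex{} = 0
g(1) = mex{} = 0
g(2) = mex{} = 0
g(3) = mex{0} = 1
g(4) = mex{0} = 1
g(5) = mex{0} = 1
g(6) = mex{0,1} = 2
So g(6) = 2.
The value of a disjunctive sum is the nim-sum of the parts.
Combined value = 2 XOR 0 XOR 2 = 0.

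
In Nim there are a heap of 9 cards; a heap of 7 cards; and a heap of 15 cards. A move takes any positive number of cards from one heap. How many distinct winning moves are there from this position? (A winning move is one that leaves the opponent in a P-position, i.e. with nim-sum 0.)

3

Bitwise XOR of the heap sizes:
  1001  (9)
  0111  (7)
  1111  (15)
  ----
  0001  (1)
The overall nim-sum is X = 1. A heap of size p has a winning move iff p XOR X < p (reduce it to p XOR X).
  9: 9 XOR 1 = 8 < 9 — winning move (to 8).
  7: 7 XOR 1 = 6 < 7 — winning move (to 6).
  15: 15 XOR 1 = 14 < 15 — winning move (to 14).
That gives 3 winning moves.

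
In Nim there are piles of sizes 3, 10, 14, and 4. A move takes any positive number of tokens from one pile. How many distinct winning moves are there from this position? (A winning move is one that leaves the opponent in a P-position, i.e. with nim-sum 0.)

3

Compute the nim-sum pairwise:
3 XOR 10 = 9
9 XOR 14 = 7
7 XOR 4 = 3
The overall nim-sum is X = 3. A pile of size p has a winning move iff p XOR X < p (reduce it to p XOR X).
  3: 3 XOR 3 = 0 < 3 — winning move (to 0).
  10: 10 XOR 3 = 9 < 10 — winning move (to 9).
  14: 14 XOR 3 = 13 < 14 — winning move (to 13).
  4: 4 XOR 3 = 7 ≥ 4 — no move.
That gives 3 winning moves.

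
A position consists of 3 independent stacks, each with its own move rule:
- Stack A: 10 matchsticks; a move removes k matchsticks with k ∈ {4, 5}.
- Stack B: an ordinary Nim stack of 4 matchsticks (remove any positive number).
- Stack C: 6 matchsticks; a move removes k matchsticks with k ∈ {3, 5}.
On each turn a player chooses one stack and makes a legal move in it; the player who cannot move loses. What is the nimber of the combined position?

For stack A, compute g(0), g(1), … with moves {4, 5}:
k:     0  1  2  3  4  5  6  7  8  9 10
g(k):  0  0  0  0  1  1  1  1  2  0  0
So g(10) = 0.
Stack B is a plain Nim stack of size 4, so its Grundy value is 4.
For stack C, compute g(0), g(1), … with moves {3, 5}:
g(0) = mex{} = 0
g(1) = mex{} = 0
g(2) = mex{} = 0
g(3) = mex{0} = 1
g(4) = mex{0} = 1
g(5) = mex{0} = 1
g(6) = mex{0,1} = 2
So g(6) = 2.
By the Sprague-Grundy theorem, the Grundy value of a sum of independent games is the XOR of the component values.
Combined value = 0 ⊕ 4 ⊕ 2 = 6.

6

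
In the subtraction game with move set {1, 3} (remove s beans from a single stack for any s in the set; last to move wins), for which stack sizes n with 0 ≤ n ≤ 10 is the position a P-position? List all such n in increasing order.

Grundy values for subtraction set {1, 3}:
g(0) = mex{} = 0
g(1) = mex{0} = 1
g(2) = mex{1} = 0
g(3) = mex{0} = 1
g(4) = mex{1} = 0
g(5) = mex{0} = 1
g(6) = mex{1} = 0
g(7) = mex{0} = 1
g(8) = mex{1} = 0
g(9) = mex{0} = 1
g(10) = mex{1} = 0
The P-positions (g = 0) in 0..10 are 0, 2, 4, 6, 8, 10.

0, 2, 4, 6, 8, 10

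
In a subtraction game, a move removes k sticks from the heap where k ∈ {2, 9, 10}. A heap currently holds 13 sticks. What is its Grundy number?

2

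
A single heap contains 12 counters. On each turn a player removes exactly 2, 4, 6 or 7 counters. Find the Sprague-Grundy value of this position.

Grundy values for subtraction set {2, 4, 6, 7}:
k:     0  1  2  3  4  5  6  7  8  9 10 11 12
g(k):  0  0  1  1  2  2  3  3  4  0  0  1  1
So g(12) = 1.

1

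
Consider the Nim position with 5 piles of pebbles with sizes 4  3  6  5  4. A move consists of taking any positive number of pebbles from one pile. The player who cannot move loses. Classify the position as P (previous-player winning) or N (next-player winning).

Compute the nim-sum pairwise:
4 ^ 3 = 7
7 ^ 6 = 1
1 ^ 5 = 4
4 ^ 4 = 0
The nim-sum is 0, so this is a P-position: the player to move is in a losing position under optimal play.

P-position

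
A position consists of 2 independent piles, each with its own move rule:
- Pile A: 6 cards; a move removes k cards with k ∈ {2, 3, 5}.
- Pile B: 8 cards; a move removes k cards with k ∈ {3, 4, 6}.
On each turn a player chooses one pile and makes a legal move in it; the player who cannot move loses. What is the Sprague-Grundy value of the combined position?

1

Grundy values for pile A (subtraction set {2, 3, 5}):
k:     0  1  2  3  4  5  6
g(k):  0  0  1  1  2  2  3
So g(6) = 3.
Build the Grundy sequence for pile B with g(k) = mex{g(k−s) : s ∈ {3, 4, 6}, s ≤ k}:
g(0) = mex{} = 0
g(1) = mex{} = 0
g(2) = mex{} = 0
g(3) = mex{0} = 1
g(4) = mex{0} = 1
g(5) = mex{0} = 1
g(6) = mex{0,1} = 2
g(7) = mex{0,1} = 2
g(8) = mex{0,1} = 2
So g(8) = 2.
By the Sprague-Grundy theorem, the Grundy value of a sum of independent games is the XOR of the component values.
Combined value = 3 ⊕ 2 = 1.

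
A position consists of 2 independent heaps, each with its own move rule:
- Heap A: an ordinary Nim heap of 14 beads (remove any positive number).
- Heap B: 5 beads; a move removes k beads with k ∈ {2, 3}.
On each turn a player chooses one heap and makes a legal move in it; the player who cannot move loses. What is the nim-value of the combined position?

14

Heap A is a plain Nim heap of size 14, so its Grundy value is 14.
Build the Grundy sequence for heap B with g(k) = mex{g(k−s) : s ∈ {2, 3}, s ≤ k}:
g(0) = mex{} = 0
g(1) = mex{} = 0
g(2) = mex{0} = 1
g(3) = mex{0} = 1
g(4) = mex{0,1} = 2
g(5) = mex{1} = 0
So g(5) = 0.
The value of a disjunctive sum is the nim-sum of the parts.
Combined value = 14 ⊕ 0 = 14.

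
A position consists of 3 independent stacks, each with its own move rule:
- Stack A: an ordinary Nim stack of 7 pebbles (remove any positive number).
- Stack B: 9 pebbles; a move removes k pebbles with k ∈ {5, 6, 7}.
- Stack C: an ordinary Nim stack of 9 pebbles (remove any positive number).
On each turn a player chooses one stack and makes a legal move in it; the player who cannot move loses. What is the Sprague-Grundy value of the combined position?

15

Stack A is a plain Nim stack of size 7, so its Grundy value is 7.
Build the Grundy sequence for stack B with g(k) = mex{g(k−s) : s ∈ {5, 6, 7}, s ≤ k}:
k:     0  1  2  3  4  5  6  7  8  9
g(k):  0  0  0  0  0  1  1  1  1  1
So g(9) = 1.
Stack C is a plain Nim stack of size 9, so its Grundy value is 9.
By the Sprague-Grundy theorem, the Grundy value of a sum of independent games is the XOR of the component values.
Combined value = 7 XOR 1 XOR 9 = 15.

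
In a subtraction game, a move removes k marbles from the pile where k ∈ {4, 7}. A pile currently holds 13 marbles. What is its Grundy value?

0

Compute g(0), g(1), … for moves {4, 7}:
g(0) = mex{} = 0
g(1) = mex{} = 0
g(2) = mex{} = 0
g(3) = mex{} = 0
g(4) = mex{0} = 1
g(5) = mex{0} = 1
g(6) = mex{0} = 1
g(7) = mex{0} = 1
g(8) = mex{0,1} = 2
g(9) = mex{0,1} = 2
g(10) = mex{0,1} = 2
g(11) = mex{1} = 0
g(12) = mex{1,2} = 0
g(13) = mex{1,2} = 0
So g(13) = 0.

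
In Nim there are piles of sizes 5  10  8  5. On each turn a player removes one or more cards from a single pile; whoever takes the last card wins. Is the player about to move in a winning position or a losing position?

Winning position

Bitwise XOR of the heap sizes:
  0101  (5)
  1010  (10)
  1000  (8)
  0101  (5)
  ----
  0010  (2)
The nim-sum is 2 ≠ 0, so this is an N-position: the player to move can win.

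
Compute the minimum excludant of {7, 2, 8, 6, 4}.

0

0 is not in the set, so the mex is 0.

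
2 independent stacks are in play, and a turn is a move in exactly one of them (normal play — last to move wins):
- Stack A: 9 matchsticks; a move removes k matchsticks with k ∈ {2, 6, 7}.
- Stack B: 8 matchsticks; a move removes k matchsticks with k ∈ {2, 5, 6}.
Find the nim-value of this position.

0

Grundy values for stack A (subtraction set {2, 6, 7}):
g(0) = mex{} = 0
g(1) = mex{} = 0
g(2) = mex{0} = 1
g(3) = mex{0} = 1
g(4) = mex{1} = 0
g(5) = mex{1} = 0
g(6) = mex{0} = 1
g(7) = mex{0} = 1
g(8) = mex{0,1} = 2
g(9) = mex{1} = 0
So g(9) = 0.
Build the Grundy sequence for stack B with g(k) = mex{g(k−s) : s ∈ {2, 5, 6}, s ≤ k}:
g(0) = mex{} = 0
g(1) = mex{} = 0
g(2) = mex{0} = 1
g(3) = mex{0} = 1
g(4) = mex{1} = 0
g(5) = mex{0,1} = 2
g(6) = mex{0} = 1
g(7) = mex{0,1,2} = 3
g(8) = mex{1} = 0
So g(8) = 0.
By the Sprague-Grundy theorem, the Grundy value of a sum of independent games is the XOR of the component values.
Combined value = 0 ⊕ 0 = 0.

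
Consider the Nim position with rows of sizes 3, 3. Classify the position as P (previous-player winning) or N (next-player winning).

P-position

Write each in binary and XOR column by column:
  11  (3)
  11  (3)
  --
  00  (0)
The nim-sum is 0, so this is a P-position: the player to move is in a losing position under optimal play.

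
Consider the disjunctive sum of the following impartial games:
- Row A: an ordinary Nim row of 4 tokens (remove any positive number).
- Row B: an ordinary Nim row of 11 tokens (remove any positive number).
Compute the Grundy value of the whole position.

Row A is a plain Nim row of size 4, so its Grundy value is 4.
Row B is a plain Nim row of size 11, so its Grundy value is 11.
The value of a disjunctive sum is the nim-sum of the parts.
Combined value = 4 XOR 11 = 15.

15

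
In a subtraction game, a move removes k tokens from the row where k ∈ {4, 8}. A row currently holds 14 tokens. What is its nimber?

0

Grundy values for subtraction set {4, 8}:
k:     0  1  2  3  4  5  6  7  8  9 10 11 12 13 14
g(k):  0  0  0  0  1  1  1  1  2  2  2  2  0  0  0
So g(14) = 0.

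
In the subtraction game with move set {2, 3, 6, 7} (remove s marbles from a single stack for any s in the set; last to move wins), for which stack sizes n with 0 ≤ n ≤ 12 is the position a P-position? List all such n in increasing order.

0, 1, 5, 9, 10

Compute g(0), g(1), … for moves {2, 3, 6, 7}:
k:     0  1  2  3  4  5  6  7  8  9 10 11 12
g(k):  0  0  1  1  2  0  3  1  2  0  0  1  1
The P-positions (g = 0) in 0..12 are 0, 1, 5, 9, 10.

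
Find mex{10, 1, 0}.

The values 0, 1 are all present; 2 is the first non-negative integer missing from the set.

2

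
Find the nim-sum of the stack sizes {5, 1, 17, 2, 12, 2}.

Compute the nim-sum pairwise:
5 ^ 1 = 4
4 ^ 17 = 21
21 ^ 2 = 23
23 ^ 12 = 27
27 ^ 2 = 25

25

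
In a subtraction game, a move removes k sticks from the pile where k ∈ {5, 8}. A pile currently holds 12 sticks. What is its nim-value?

Grundy values for subtraction set {5, 8}:
k:     0  1  2  3  4  5  6  7  8  9 10 11 12
g(k):  0  0  0  0  0  1  1  1  1  1  2  2  2
So g(12) = 2.

2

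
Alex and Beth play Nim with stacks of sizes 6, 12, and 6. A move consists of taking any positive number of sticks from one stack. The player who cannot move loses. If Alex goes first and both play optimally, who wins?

Alex wins

In binary:
  0110  (6)
  1100  (12)
  0110  (6)
  ----
  1100  (12)
The nim-sum is 12 ≠ 0, so this is an N-position: the player to move can win; Alex has a winning move.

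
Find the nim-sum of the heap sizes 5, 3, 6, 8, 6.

14

Compute the nim-sum pairwise:
5 ^ 3 = 6
6 ^ 6 = 0
0 ^ 8 = 8
8 ^ 6 = 14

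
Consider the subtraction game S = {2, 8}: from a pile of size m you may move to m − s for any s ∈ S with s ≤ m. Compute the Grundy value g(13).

1

Compute g(0), g(1), … for moves {2, 8}:
k:     0  1  2  3  4  5  6  7  8  9 10 11 12 13
g(k):  0  0  1  1  0  0  1  1  2  2  0  0  1  1
So g(13) = 1.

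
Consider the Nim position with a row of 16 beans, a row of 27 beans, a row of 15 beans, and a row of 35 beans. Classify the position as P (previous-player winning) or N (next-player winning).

N-position

Nim-sum: 16 ^ 27 ^ 15 ^ 35 = 39.
The nim-sum is 39 ≠ 0, so this is an N-position: the player to move can win.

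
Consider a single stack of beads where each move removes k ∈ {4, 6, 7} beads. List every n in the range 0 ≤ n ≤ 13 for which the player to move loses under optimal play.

0, 1, 2, 3, 11, 12, 13

Build the Grundy sequence with g(k) = mex{g(k−s) : s ∈ {4, 6, 7}, s ≤ k}:
k:     0  1  2  3  4  5  6  7  8  9 10 11 12 13
g(k):  0  0  0  0  1  1  1  1  2  2  2  0  0  0
The P-positions (g = 0) in 0..13 are 0, 1, 2, 3, 11, 12, 13.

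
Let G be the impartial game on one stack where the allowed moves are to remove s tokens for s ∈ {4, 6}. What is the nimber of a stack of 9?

2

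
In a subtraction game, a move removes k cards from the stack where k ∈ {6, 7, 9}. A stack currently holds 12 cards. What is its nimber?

Compute g(0), g(1), … for moves {6, 7, 9}:
g(0) = mex{} = 0
g(1) = mex{} = 0
g(2) = mex{} = 0
g(3) = mex{} = 0
g(4) = mex{} = 0
g(5) = mex{} = 0
g(6) = mex{0} = 1
g(7) = mex{0} = 1
g(8) = mex{0} = 1
g(9) = mex{0} = 1
g(10) = mex{0} = 1
g(11) = mex{0} = 1
g(12) = mex{0,1} = 2
So g(12) = 2.

2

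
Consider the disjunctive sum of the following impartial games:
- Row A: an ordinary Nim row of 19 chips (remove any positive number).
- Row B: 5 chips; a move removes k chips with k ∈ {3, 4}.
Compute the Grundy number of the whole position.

18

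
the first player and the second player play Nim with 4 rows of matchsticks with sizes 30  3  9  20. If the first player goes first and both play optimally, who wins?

Compute the nim-sum pairwise:
30 XOR 3 = 29
29 XOR 9 = 20
20 XOR 20 = 0
The nim-sum is 0, so this is a P-position: the player to move is in a losing position under optimal play; the first player is about to move from it and so loses — the second player wins.

the second player wins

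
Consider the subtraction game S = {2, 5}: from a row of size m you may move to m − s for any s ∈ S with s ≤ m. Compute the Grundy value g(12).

Grundy values for subtraction set {2, 5}:
g(0) = mex{} = 0
g(1) = mex{} = 0
g(2) = mex{0} = 1
g(3) = mex{0} = 1
g(4) = mex{1} = 0
g(5) = mex{0,1} = 2
g(6) = mex{0} = 1
g(7) = mex{1,2} = 0
g(8) = mex{1} = 0
g(9) = mex{0} = 1
g(10) = mex{0,2} = 1
g(11) = mex{1} = 0
g(12) = mex{0,1} = 2
So g(12) = 2.

2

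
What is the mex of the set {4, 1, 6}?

0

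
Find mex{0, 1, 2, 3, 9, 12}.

4

The values 0, 1, 2, 3 are all present; 4 is the first non-negative integer missing from the set.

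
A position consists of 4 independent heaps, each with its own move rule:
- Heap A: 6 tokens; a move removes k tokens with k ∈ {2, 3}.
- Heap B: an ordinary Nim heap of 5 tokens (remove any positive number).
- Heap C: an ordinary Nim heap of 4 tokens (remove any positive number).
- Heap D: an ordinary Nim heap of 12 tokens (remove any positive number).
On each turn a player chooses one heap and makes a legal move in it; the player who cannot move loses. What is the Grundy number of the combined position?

13

Build the Grundy sequence for heap A with g(k) = mex{g(k−s) : s ∈ {2, 3}, s ≤ k}:
g(0) = mex{} = 0
g(1) = mex{} = 0
g(2) = mex{0} = 1
g(3) = mex{0} = 1
g(4) = mex{0,1} = 2
g(5) = mex{1} = 0
g(6) = mex{1,2} = 0
So g(6) = 0.
Heap B is a plain Nim heap of size 5, so its Grundy value is 5.
Heap C is a plain Nim heap of size 4, so its Grundy value is 4.
Heap D is a plain Nim heap of size 12, so its Grundy value is 12.
The value of a disjunctive sum is the nim-sum of the parts.
Combined value = 0 ⊕ 5 ⊕ 4 ⊕ 12 = 13.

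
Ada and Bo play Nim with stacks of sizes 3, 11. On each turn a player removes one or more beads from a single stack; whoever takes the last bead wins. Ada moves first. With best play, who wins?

Ada wins

Nim-sum: 3 XOR 11 = 8.
The nim-sum is 8 ≠ 0, so this is an N-position: the player to move can win; Ada has a winning move.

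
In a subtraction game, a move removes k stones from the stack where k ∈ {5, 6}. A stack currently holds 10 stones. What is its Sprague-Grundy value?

Compute g(0), g(1), … for moves {5, 6}:
k:     0  1  2  3  4  5  6  7  8  9 10
g(k):  0  0  0  0  0  1  1  1  1  1  2
So g(10) = 2.

2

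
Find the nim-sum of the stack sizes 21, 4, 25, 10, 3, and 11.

10

In binary:
  10101  (21)
  00100  (4)
  11001  (25)
  01010  (10)
  00011  (3)
  01011  (11)
  -----
  01010  (10)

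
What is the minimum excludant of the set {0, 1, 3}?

2

The values 0, 1 are all present; 2 is the first non-negative integer missing from the set.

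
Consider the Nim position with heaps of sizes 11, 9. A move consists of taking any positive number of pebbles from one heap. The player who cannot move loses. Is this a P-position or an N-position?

Nim-sum: 11 ⊕ 9 = 2.
The nim-sum is 2 ≠ 0, so this is an N-position: the player to move can win.

N-position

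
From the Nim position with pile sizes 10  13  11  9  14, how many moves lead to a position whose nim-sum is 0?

5

Write each in binary and XOR column by column:
  1010  (10)
  1101  (13)
  1011  (11)
  1001  (9)
  1110  (14)
  ----
  1011  (11)
The overall nim-sum is X = 11. A pile of size p has a winning move iff p XOR X < p (reduce it to p XOR X).
  10: 10 XOR 11 = 1 < 10 — winning move (to 1).
  13: 13 XOR 11 = 6 < 13 — winning move (to 6).
  11: 11 XOR 11 = 0 < 11 — winning move (to 0).
  9: 9 XOR 11 = 2 < 9 — winning move (to 2).
  14: 14 XOR 11 = 5 < 14 — winning move (to 5).
That gives 5 winning moves.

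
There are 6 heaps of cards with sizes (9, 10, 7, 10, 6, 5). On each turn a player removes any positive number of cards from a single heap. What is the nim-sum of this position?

Compute the nim-sum pairwise:
9 XOR 10 = 3
3 XOR 7 = 4
4 XOR 10 = 14
14 XOR 6 = 8
8 XOR 5 = 13

13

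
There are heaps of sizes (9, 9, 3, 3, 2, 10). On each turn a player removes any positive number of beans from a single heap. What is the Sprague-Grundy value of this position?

Nim-sum: 9 ^ 9 ^ 3 ^ 3 ^ 2 ^ 10 = 8.

8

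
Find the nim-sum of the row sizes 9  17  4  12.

Compute the nim-sum pairwise:
9 ^ 17 = 24
24 ^ 4 = 28
28 ^ 12 = 16

16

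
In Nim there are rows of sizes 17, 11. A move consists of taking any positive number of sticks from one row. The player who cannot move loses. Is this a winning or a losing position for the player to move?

Write each in binary and XOR column by column:
  10001  (17)
  01011  (11)
  -----
  11010  (26)
The nim-sum is 26 ≠ 0, so this is an N-position: the player to move can win.

Winning position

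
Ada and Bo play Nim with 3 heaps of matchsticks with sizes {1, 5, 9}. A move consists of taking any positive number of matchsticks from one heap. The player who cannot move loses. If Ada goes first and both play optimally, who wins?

Ada wins

Write each in binary and XOR column by column:
  0001  (1)
  0101  (5)
  1001  (9)
  ----
  1101  (13)
The nim-sum is 13 ≠ 0, so this is an N-position: the player to move can win; Ada has a winning move.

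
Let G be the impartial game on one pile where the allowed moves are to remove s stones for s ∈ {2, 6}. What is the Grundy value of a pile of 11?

1

Grundy values for subtraction set {2, 6}:
k:     0  1  2  3  4  5  6  7  8  9 10 11
g(k):  0  0  1  1  0  0  1  1  0  0  1  1
So g(11) = 1.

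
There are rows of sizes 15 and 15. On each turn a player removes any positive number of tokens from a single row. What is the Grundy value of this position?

0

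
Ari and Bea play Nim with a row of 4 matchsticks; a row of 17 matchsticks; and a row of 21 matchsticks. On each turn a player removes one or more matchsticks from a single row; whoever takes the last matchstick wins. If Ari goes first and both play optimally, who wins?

Bea wins

Compute the nim-sum pairwise:
4 ⊕ 17 = 21
21 ⊕ 21 = 0
The nim-sum is 0, so this is a P-position: the player to move is in a losing position under optimal play; Ari is about to move from it and so loses — Bea wins.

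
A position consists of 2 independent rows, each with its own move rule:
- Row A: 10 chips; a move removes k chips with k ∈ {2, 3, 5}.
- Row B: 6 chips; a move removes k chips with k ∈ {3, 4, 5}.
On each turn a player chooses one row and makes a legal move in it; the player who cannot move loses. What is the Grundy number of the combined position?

Build the Grundy sequence for row A with g(k) = mex{g(k−s) : s ∈ {2, 3, 5}, s ≤ k}:
g(0) = mex{} = 0
g(1) = mex{} = 0
g(2) = mex{0} = 1
g(3) = mex{0} = 1
g(4) = mex{0,1} = 2
g(5) = mex{0,1} = 2
g(6) = mex{0,1,2} = 3
g(7) = mex{1,2} = 0
g(8) = mex{1,2,3} = 0
g(9) = mex{0,2,3} = 1
g(10) = mex{0,2} = 1
So g(10) = 1.
Grundy values for row B (subtraction set {3, 4, 5}):
k:     0  1  2  3  4  5  6
g(k):  0  0  0  1  1  1  2
So g(6) = 2.
By the Sprague-Grundy theorem, the Grundy value of a sum of independent games is the XOR of the component values.
Combined value = 1 ⊕ 2 = 3.

3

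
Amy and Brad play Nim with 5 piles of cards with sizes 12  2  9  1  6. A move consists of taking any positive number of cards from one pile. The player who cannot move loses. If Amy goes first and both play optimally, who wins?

Nim-sum: 12 XOR 2 XOR 9 XOR 1 XOR 6 = 0.
The nim-sum is 0, so this is a P-position: the player to move is in a losing position under optimal play; Amy is about to move from it and so loses — Brad wins.

Brad wins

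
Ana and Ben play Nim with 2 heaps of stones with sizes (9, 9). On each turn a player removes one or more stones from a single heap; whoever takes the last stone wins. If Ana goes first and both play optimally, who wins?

Ben wins

Write each in binary and XOR column by column:
  1001  (9)
  1001  (9)
  ----
  0000  (0)
The nim-sum is 0, so this is a P-position: the player to move is in a losing position under optimal play; Ana is about to move from it and so loses — Ben wins.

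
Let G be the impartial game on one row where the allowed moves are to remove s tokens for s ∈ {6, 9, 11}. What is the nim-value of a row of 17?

0

Compute g(0), g(1), … for moves {6, 9, 11}:
k:     0  1  2  3  4  5  6  7  8  9 10 11 12 13 14 15 16 17
g(k):  0  0  0  0  0  0  1  1  1  1  1  1  2  2  2  2  2  0
So g(17) = 0.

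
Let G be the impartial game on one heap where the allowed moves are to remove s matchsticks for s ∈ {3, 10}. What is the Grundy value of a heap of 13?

0

Grundy values for subtraction set {3, 10}:
g(0) = mex{} = 0
g(1) = mex{} = 0
g(2) = mex{} = 0
g(3) = mex{0} = 1
g(4) = mex{0} = 1
g(5) = mex{0} = 1
g(6) = mex{1} = 0
g(7) = mex{1} = 0
g(8) = mex{1} = 0
g(9) = mex{0} = 1
g(10) = mex{0} = 1
g(11) = mex{0} = 1
g(12) = mex{0,1} = 2
g(13) = mex{1} = 0
So g(13) = 0.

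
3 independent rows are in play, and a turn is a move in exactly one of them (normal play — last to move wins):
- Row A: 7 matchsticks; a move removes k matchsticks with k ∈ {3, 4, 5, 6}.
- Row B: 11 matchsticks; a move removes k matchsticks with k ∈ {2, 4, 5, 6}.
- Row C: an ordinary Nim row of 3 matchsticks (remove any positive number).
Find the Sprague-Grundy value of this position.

0

Grundy values for row A (subtraction set {3, 4, 5, 6}):
k:     0  1  2  3  4  5  6  7
g(k):  0  0  0  1  1  1  2  2
So g(7) = 2.
Build the Grundy sequence for row B with g(k) = mex{g(k−s) : s ∈ {2, 4, 5, 6}, s ≤ k}:
k:     0  1  2  3  4  5  6  7  8  9 10 11
g(k):  0  0  1  1  2  2  3  3  0  0  1  1
So g(11) = 1.
Row C is a plain Nim row of size 3, so its Grundy value is 3.
By the Sprague-Grundy theorem, the Grundy value of a sum of independent games is the XOR of the component values.
Combined value = 2 ⊕ 1 ⊕ 3 = 0.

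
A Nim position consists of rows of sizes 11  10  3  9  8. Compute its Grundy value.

Compute the nim-sum pairwise:
11 ^ 10 = 1
1 ^ 3 = 2
2 ^ 9 = 11
11 ^ 8 = 3

3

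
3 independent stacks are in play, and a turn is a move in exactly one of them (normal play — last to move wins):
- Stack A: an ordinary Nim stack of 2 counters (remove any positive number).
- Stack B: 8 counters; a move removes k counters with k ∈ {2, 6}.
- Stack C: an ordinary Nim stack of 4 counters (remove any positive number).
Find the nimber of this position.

6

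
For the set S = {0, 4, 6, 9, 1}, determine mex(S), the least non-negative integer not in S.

2

The values 0, 1 are all present; 2 is the first non-negative integer missing from the set.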